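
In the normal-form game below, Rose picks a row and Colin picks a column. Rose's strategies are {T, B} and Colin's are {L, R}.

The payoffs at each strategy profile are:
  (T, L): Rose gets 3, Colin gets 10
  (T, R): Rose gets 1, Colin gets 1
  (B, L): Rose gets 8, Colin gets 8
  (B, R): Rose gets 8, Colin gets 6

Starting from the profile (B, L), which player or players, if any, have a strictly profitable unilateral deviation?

Rose at (B, L) earns 8; deviating to T yields 3 — not better.
Colin earns 8; deviating to R yields 6 — not better.
Neither player can strictly improve; the profile is a Nash equilibrium.

Neither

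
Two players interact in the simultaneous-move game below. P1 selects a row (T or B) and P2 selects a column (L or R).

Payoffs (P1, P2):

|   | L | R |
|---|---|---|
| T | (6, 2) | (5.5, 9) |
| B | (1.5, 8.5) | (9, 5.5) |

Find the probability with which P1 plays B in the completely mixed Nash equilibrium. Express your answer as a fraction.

Let p be the probability that P1 plays T. In a completely mixed equilibrium, P2 must be indifferent between L and R.
P2's expected payoff from L is 2p + 8.5(1−p); from R it is 9p + 5.5(1−p).
Setting these equal: −6.5p + 8.5 = 3.5p + 5.5, so p = 3/10.
Therefore P1 plays B with probability 1 − 3/10 = 7/10.

7/10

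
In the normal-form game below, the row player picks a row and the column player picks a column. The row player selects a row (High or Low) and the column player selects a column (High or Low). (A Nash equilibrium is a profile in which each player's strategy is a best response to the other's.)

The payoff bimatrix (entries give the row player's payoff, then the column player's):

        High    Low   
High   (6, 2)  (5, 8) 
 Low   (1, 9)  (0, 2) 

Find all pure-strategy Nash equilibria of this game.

(High, Low)

(High, High): the column player prefers Low (8 > 2) — not an equilibrium.
(High, Low): the row player gets 5 ≥ 0 from Low, and the column player gets 8 ≥ 2 from High — Nash equilibrium.
(Low, High): the row player prefers High (6 > 1) — not an equilibrium.
(Low, Low): the row player prefers High (5 > 0); the column player prefers High (9 > 2) — not an equilibrium.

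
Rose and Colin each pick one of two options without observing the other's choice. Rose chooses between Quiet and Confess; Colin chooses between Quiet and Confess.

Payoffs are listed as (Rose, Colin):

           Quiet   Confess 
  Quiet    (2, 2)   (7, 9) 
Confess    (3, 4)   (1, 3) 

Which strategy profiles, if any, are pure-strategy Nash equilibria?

(Quiet, Quiet): Rose prefers Confess (3 > 2); Colin prefers Confess (9 > 2) — not an equilibrium.
(Quiet, Confess): Rose gets 7 ≥ 1 from Confess, and Colin gets 9 ≥ 2 from Quiet — Nash equilibrium.
(Confess, Quiet): Rose gets 3 ≥ 2 from Quiet, and Colin gets 4 ≥ 3 from Confess — Nash equilibrium.
(Confess, Confess): Rose prefers Quiet (7 > 1); Colin prefers Quiet (4 > 3) — not an equilibrium.

(Quiet, Confess) and (Confess, Quiet)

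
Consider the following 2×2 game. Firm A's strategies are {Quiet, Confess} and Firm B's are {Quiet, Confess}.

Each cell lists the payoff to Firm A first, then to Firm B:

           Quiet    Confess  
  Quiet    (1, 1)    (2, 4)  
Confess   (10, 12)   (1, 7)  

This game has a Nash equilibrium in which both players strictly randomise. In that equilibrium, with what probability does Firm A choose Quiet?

5/8

Let r be the probability that Firm A plays Quiet. In a completely mixed equilibrium, Firm B must be indifferent between Quiet and Confess.
Firm B's expected payoff from Quiet is r + 12(1−r); from Confess it is 4r + 7(1−r).
Setting these equal: −11r + 12 = −3r + 7, so r = 5/8.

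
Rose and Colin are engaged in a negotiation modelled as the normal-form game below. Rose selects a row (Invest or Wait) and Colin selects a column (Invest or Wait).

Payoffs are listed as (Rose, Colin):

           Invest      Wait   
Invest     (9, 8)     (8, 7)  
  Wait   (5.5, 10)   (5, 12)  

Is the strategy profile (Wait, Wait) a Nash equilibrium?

At (Wait, Wait), Rose earns 5; switching to Invest would give 8, so Rose would deviate.
Colin earns 12; switching to Invest would give 10, so Colin has no profitable deviation.
Since at least one player can profitably deviate, this is not a Nash equilibrium.

No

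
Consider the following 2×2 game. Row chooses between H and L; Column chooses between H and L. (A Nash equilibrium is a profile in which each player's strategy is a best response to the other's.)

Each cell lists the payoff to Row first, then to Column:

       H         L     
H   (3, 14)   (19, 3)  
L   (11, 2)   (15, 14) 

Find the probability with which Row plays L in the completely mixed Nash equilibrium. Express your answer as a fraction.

11/23

Let p be the probability that Row plays H. In a completely mixed equilibrium, Column must be indifferent between H and L.
Column's expected payoff from H is 14p + 2(1−p); from L it is 3p + 14(1−p).
Setting these equal: 12p + 2 = −11p + 14, so p = 12/23.
Therefore Row plays L with probability 1 − 12/23 = 11/23.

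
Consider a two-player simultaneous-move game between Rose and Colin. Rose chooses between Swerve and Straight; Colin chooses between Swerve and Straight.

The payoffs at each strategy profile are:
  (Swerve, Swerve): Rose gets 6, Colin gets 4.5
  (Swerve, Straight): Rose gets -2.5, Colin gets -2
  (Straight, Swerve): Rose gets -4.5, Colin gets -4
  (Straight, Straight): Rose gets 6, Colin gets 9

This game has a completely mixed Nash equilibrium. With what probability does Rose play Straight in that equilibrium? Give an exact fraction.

1/3

Let p be the probability that Rose plays Swerve. In a completely mixed equilibrium, Colin must be indifferent between Swerve and Straight.
Colin's expected payoff from Swerve is 4.5p − 4(1−p); from Straight it is −2p + 9(1−p).
Setting these equal: 8.5p − 4 = −11p + 9, so p = 2/3.
Therefore Rose plays Straight with probability 1 − 2/3 = 1/3.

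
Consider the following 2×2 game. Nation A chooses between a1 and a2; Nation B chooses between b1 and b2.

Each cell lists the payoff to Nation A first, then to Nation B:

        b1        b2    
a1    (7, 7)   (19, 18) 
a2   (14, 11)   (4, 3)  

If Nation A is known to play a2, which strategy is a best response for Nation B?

b1

Against a2, Nation B earns 11 from b1 and 3 from b2.
So b1 is the best response.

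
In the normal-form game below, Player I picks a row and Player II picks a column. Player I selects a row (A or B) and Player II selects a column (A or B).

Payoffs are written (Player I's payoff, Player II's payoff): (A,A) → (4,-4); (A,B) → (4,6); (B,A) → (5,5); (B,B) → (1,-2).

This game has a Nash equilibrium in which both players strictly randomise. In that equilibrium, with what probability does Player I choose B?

Let r be the probability that Player I plays A. In a completely mixed equilibrium, Player II must be indifferent between A and B.
Player II's expected payoff from A is −4r + 5(1−r); from B it is 6r − 2(1−r).
Setting these equal: −9r + 5 = 8r − 2, so r = 7/17.
Therefore Player I plays B with probability 1 − 7/17 = 10/17.

10/17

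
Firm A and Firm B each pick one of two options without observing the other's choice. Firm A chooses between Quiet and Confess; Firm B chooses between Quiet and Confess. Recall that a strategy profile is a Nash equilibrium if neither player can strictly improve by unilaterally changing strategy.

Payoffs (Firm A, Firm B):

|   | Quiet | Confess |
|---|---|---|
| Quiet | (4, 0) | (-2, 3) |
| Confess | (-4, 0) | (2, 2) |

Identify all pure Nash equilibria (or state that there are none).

(Confess, Confess)

(Quiet, Quiet): Firm B prefers Confess (3 > 0) — not an equilibrium.
(Quiet, Confess): Firm A prefers Confess (2 > -2) — not an equilibrium.
(Confess, Quiet): Firm A prefers Quiet (4 > -4); Firm B prefers Confess (2 > 0) — not an equilibrium.
(Confess, Confess): Firm A gets 2 ≥ -2 from Quiet, and Firm B gets 2 ≥ 0 from Quiet — Nash equilibrium.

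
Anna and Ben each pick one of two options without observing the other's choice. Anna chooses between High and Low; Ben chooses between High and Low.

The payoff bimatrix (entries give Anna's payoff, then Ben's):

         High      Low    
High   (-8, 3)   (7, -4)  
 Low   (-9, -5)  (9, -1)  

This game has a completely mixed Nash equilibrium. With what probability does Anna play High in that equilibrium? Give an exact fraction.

Let p be the probability that Anna plays High. In a completely mixed equilibrium, Ben must be indifferent between High and Low.
Ben's expected payoff from High is 3p − 5(1−p); from Low it is −4p − (1−p).
Setting these equal: 8p − 5 = −3p − 1, so p = 4/11.

4/11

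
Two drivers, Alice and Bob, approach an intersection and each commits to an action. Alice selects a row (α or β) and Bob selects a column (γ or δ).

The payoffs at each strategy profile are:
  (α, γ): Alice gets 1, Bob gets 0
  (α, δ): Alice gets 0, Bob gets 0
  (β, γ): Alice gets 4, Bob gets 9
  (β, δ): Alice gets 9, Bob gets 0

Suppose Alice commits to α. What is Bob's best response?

either — both γ and δ are best responses

Against α, Bob earns 0 from γ and 0 from δ.
So either strategy is a best response.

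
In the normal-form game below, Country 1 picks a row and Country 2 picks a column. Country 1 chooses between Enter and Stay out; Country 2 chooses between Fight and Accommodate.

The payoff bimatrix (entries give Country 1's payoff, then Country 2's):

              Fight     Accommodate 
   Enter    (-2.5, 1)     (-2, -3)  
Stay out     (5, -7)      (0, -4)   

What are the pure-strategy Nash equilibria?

(Enter, Fight): Country 1 prefers Stay out (5 > -2.5) — not an equilibrium.
(Enter, Accommodate): Country 1 prefers Stay out (0 > -2); Country 2 prefers Fight (1 > -3) — not an equilibrium.
(Stay out, Fight): Country 2 prefers Accommodate (-4 > -7) — not an equilibrium.
(Stay out, Accommodate): Country 1 gets 0 ≥ -2 from Enter, and Country 2 gets -4 ≥ -7 from Fight — Nash equilibrium.

(Stay out, Accommodate)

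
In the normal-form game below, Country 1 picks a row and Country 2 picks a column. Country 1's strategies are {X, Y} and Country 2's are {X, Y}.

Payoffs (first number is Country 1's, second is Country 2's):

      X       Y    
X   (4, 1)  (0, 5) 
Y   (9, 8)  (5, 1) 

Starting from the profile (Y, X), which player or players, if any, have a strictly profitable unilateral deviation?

Country 1 at (Y, X) earns 9; deviating to X yields 4 — not better.
Country 2 earns 8; deviating to Y yields 1 — not better.
Neither player can strictly improve; the profile is a Nash equilibrium.

Neither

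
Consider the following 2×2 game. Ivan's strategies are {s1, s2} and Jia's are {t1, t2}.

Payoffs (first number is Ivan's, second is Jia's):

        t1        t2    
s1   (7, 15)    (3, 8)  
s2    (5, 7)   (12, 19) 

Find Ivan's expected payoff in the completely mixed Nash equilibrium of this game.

69/11

First find y, the probability Jia plays t1, from Ivan's indifference between s1 and s2: 7y + 3(1−y) = 5y + 12(1−y), giving y = 9/11.
Since Ivan is indifferent in equilibrium, Ivan's expected payoff equals the payoff from either row against (9/11, 2/11). Using s1: 7(9/11) + 3(2/11) = 69/11.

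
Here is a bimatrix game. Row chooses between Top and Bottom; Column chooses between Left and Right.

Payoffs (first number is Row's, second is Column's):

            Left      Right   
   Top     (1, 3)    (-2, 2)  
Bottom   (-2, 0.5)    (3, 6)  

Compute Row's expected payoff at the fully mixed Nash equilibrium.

-1/8

First find y, the probability Column plays Left, from Row's indifference between Top and Bottom: y − 2(1−y) = −2y + 3(1−y), giving y = 5/8.
Since Row is indifferent in equilibrium, Row's expected payoff equals the payoff from either row against (5/8, 3/8). Using Top: (5/8) − 2(3/8) = -1/8.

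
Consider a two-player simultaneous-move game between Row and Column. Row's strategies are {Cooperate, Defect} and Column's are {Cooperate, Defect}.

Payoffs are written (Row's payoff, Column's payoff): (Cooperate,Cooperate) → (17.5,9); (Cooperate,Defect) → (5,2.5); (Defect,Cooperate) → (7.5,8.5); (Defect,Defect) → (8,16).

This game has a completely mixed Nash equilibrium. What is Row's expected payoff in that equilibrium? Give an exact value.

First find y, the probability Column plays Cooperate, from Row's indifference between Cooperate and Defect: 17.5y + 5(1−y) = 7.5y + 8(1−y), giving y = 3/13.
Since Row is indifferent in equilibrium, Row's expected payoff equals the payoff from either row against (3/13, 10/13). Using Cooperate: 17.5(3/13) + 5(10/13) = 205/26.

205/26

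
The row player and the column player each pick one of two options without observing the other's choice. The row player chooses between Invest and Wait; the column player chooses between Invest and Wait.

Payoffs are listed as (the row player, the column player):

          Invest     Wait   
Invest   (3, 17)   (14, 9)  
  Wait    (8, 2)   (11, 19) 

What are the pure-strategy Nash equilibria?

none

(Invest, Invest): the row player prefers Wait (8 > 3) — not an equilibrium.
(Invest, Wait): the column player prefers Invest (17 > 9) — not an equilibrium.
(Wait, Invest): the column player prefers Wait (19 > 2) — not an equilibrium.
(Wait, Wait): the row player prefers Invest (14 > 11) — not an equilibrium.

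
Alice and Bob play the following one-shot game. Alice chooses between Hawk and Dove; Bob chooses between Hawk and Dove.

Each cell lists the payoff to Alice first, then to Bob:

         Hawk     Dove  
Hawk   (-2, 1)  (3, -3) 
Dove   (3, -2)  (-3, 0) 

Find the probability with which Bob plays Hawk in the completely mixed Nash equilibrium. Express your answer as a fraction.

Let q be the probability that Bob plays Hawk. In a completely mixed equilibrium, Alice must be indifferent between Hawk and Dove.
Alice's expected payoff from Hawk is −2q + 3(1−q); from Dove it is 3q − 3(1−q).
Setting these equal: −5q + 3 = 6q − 3, so q = 6/11.

6/11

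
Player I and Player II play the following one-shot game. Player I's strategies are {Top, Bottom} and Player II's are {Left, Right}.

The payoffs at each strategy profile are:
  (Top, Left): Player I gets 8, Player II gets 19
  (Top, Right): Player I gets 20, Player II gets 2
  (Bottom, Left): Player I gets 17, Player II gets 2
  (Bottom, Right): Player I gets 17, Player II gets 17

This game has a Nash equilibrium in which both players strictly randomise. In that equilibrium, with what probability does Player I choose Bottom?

17/32

Let x be the probability that Player I plays Top. In a completely mixed equilibrium, Player II must be indifferent between Left and Right.
Player II's expected payoff from Left is 19x + 2(1−x); from Right it is 2x + 17(1−x).
Setting these equal: 17x + 2 = −15x + 17, so x = 15/32.
Therefore Player I plays Bottom with probability 1 − 15/32 = 17/32.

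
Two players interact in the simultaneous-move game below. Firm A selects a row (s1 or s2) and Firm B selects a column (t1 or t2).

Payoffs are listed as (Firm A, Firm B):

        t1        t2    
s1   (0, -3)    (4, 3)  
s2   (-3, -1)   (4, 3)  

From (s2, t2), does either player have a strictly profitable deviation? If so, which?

Firm A at (s2, t2) earns 4; deviating to s1 yields 4 — not better.
Firm B earns 3; deviating to t1 yields -1 — not better.
Neither player can strictly improve; the profile is a Nash equilibrium.

Neither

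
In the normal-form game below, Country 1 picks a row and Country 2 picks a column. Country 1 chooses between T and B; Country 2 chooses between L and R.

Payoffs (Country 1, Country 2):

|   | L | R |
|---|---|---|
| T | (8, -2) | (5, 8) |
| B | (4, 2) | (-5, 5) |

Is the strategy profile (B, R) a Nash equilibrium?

At (B, R), Country 1 earns -5; switching to T would give 5, so Country 1 would deviate.
Country 2 earns 5; switching to L would give 2, so Country 2 has no profitable deviation.
Since at least one player can profitably deviate, this is not a Nash equilibrium.

No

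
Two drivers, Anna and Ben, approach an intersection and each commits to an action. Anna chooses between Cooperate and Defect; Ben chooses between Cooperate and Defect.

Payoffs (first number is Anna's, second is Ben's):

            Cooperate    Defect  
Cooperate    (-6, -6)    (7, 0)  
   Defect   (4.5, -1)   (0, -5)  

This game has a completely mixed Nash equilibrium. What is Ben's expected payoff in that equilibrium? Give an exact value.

First find p, the probability Anna plays Cooperate, from Ben's indifference between Cooperate and Defect: −6p − (1−p) = −5(1−p), giving p = 2/5.
Since Ben is indifferent in equilibrium, Ben's expected payoff equals the payoff from either column against (2/5, 3/5). Using Cooperate: −6(2/5) − (3/5) = -3.

-3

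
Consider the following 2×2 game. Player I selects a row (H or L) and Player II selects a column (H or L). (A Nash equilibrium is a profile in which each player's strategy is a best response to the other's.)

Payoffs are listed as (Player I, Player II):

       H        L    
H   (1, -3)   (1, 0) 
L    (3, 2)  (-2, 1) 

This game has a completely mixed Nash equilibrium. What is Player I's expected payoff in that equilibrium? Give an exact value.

1

First find q, the probability Player II plays H, from Player I's indifference between H and L: q + (1−q) = 3q − 2(1−q), giving q = 3/5.
Since Player I is indifferent in equilibrium, Player I's expected payoff equals the payoff from either row against (3/5, 2/5). Using H: (3/5) + (2/5) = 1.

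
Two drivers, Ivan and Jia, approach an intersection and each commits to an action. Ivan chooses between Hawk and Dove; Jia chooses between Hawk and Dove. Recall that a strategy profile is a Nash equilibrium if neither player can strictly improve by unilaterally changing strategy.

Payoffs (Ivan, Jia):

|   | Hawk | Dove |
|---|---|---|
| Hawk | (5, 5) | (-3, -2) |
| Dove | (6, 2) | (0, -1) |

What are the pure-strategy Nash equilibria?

(Dove, Hawk)

(Hawk, Hawk): Ivan prefers Dove (6 > 5) — not an equilibrium.
(Hawk, Dove): Ivan prefers Dove (0 > -3); Jia prefers Hawk (5 > -2) — not an equilibrium.
(Dove, Hawk): Ivan gets 6 ≥ 5 from Hawk, and Jia gets 2 ≥ -1 from Dove — Nash equilibrium.
(Dove, Dove): Jia prefers Hawk (2 > -1) — not an equilibrium.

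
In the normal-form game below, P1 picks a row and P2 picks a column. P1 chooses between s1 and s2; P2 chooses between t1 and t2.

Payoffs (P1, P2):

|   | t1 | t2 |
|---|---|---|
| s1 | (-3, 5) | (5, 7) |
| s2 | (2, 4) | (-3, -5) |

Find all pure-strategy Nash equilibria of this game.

(s1, t1): P1 prefers s2 (2 > -3); P2 prefers t2 (7 > 5) — not an equilibrium.
(s1, t2): P1 gets 5 ≥ -3 from s2, and P2 gets 7 ≥ 5 from t1 — Nash equilibrium.
(s2, t1): P1 gets 2 ≥ -3 from s1, and P2 gets 4 ≥ -5 from t2 — Nash equilibrium.
(s2, t2): P1 prefers s1 (5 > -3); P2 prefers t1 (4 > -5) — not an equilibrium.

(s1, t2) and (s2, t1)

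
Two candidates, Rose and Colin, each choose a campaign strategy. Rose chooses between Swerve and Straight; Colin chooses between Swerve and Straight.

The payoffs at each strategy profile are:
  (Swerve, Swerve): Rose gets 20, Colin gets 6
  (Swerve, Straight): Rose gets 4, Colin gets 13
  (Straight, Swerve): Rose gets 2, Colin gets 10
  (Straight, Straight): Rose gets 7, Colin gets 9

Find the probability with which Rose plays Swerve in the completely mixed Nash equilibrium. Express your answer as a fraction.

Let x be the probability that Rose plays Swerve. In a completely mixed equilibrium, Colin must be indifferent between Swerve and Straight.
Colin's expected payoff from Swerve is 6x + 10(1−x); from Straight it is 13x + 9(1−x).
Setting these equal: −4x + 10 = 4x + 9, so x = 1/8.

1/8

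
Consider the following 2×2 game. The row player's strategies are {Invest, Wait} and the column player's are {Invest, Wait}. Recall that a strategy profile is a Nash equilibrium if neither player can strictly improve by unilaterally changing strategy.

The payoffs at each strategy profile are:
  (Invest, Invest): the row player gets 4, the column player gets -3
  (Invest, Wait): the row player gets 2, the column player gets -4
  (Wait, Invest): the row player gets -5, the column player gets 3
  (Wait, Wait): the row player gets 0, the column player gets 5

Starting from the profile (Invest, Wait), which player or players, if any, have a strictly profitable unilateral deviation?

The column player

The row player at (Invest, Wait) earns 2; deviating to Wait yields 0 — not better.
The column player earns -4; deviating to Invest yields -3 — a strict improvement.
Only the column player has a strictly profitable deviation.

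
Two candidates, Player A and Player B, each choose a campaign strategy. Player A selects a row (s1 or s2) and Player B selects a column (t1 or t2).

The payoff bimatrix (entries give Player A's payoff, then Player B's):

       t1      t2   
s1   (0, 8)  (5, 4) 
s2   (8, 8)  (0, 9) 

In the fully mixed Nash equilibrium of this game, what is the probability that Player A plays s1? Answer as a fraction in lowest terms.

1/5

Let p be the probability that Player A plays s1. In a completely mixed equilibrium, Player B must be indifferent between t1 and t2.
Player B's expected payoff from t1 is 8p + 8(1−p); from t2 it is 4p + 9(1−p).
Setting these equal: 8 = −5p + 9, so p = 1/5.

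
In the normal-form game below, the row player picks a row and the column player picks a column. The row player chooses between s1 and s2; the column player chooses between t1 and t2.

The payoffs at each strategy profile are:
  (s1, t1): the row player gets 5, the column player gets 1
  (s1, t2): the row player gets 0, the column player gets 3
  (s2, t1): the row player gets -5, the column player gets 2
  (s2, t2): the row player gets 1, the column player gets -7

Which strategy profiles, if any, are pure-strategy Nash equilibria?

none

(s1, t1): the column player prefers t2 (3 > 1) — not an equilibrium.
(s1, t2): the row player prefers s2 (1 > 0) — not an equilibrium.
(s2, t1): the row player prefers s1 (5 > -5) — not an equilibrium.
(s2, t2): the column player prefers t1 (2 > -7) — not an equilibrium.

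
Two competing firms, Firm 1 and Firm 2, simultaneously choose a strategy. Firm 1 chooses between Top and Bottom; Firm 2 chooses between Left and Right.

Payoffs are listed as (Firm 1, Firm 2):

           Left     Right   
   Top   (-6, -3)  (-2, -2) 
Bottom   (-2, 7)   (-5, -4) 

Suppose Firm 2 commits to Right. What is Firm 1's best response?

Against Right, Firm 1 earns -2 from Top and -5 from Bottom.
So Top is the best response.

Top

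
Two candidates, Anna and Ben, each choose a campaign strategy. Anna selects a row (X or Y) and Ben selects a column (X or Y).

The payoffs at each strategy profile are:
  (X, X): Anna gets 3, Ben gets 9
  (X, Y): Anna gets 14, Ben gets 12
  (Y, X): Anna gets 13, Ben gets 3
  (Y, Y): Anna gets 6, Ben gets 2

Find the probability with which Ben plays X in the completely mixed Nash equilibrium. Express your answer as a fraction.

Let q be the probability that Ben plays X. In a completely mixed equilibrium, Anna must be indifferent between X and Y.
Anna's expected payoff from X is 3q + 14(1−q); from Y it is 13q + 6(1−q).
Setting these equal: −11q + 14 = 7q + 6, so q = 4/9.

4/9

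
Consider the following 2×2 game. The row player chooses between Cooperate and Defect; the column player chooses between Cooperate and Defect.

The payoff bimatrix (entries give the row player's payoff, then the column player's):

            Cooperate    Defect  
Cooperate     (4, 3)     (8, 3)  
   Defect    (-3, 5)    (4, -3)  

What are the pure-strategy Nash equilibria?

(Cooperate, Cooperate): the row player gets 4 ≥ -3 from Defect, and the column player gets 3 ≥ 3 from Defect — Nash equilibrium.
(Cooperate, Defect): the row player gets 8 ≥ 4 from Defect, and the column player gets 3 ≥ 3 from Cooperate — Nash equilibrium.
(Defect, Cooperate): the row player prefers Cooperate (4 > -3) — not an equilibrium.
(Defect, Defect): the row player prefers Cooperate (8 > 4); the column player prefers Cooperate (5 > -3) — not an equilibrium.

(Cooperate, Cooperate) and (Cooperate, Defect)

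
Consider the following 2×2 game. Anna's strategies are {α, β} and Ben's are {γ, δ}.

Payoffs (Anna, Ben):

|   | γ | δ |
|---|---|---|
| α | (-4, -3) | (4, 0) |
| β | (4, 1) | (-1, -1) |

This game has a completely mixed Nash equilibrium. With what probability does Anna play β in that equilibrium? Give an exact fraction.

3/5

Let r be the probability that Anna plays α. In a completely mixed equilibrium, Ben must be indifferent between γ and δ.
Ben's expected payoff from γ is −3r + (1−r); from δ it is −(1−r).
Setting these equal: −4r + 1 = r − 1, so r = 2/5.
Therefore Anna plays β with probability 1 − 2/5 = 3/5.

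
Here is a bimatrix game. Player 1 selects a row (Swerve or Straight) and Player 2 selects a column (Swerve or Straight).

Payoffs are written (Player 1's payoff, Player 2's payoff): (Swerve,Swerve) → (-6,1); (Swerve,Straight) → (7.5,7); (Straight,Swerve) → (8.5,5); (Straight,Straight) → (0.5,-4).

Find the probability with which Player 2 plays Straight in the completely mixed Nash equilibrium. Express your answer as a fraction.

29/43

Let y be the probability that Player 2 plays Swerve. In a completely mixed equilibrium, Player 1 must be indifferent between Swerve and Straight.
Player 1's expected payoff from Swerve is −6y + 7.5(1−y); from Straight it is 8.5y + 0.5(1−y).
Setting these equal: −13.5y + 7.5 = 8y + 0.5, so y = 14/43.
Therefore Player 2 plays Straight with probability 1 − 14/43 = 29/43.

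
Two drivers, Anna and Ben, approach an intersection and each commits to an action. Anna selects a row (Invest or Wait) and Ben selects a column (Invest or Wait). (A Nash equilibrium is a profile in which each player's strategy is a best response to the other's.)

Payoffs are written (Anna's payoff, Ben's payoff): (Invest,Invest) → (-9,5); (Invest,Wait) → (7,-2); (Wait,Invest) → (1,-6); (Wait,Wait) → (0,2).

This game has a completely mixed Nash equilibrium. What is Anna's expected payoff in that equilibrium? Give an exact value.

First find y, the probability Ben plays Invest, from Anna's indifference between Invest and Wait: −9y + 7(1−y) = y, giving y = 7/17.
Since Anna is indifferent in equilibrium, Anna's expected payoff equals the payoff from either row against (7/17, 10/17). Using Invest: −9(7/17) + 7(10/17) = 7/17.

7/17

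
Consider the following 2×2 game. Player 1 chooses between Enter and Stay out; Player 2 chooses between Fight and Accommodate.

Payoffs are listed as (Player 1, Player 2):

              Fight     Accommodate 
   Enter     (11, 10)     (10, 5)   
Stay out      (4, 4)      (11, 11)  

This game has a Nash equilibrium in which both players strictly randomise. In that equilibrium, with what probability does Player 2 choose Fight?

1/8

Let q be the probability that Player 2 plays Fight. In a completely mixed equilibrium, Player 1 must be indifferent between Enter and Stay out.
Player 1's expected payoff from Enter is 11q + 10(1−q); from Stay out it is 4q + 11(1−q).
Setting these equal: q + 10 = −7q + 11, so q = 1/8.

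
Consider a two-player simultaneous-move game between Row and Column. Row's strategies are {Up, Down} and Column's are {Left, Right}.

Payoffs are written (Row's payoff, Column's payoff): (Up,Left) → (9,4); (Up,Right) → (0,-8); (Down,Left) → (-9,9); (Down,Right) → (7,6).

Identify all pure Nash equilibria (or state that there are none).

(Up, Left)

(Up, Left): Row gets 9 ≥ -9 from Down, and Column gets 4 ≥ -8 from Right — Nash equilibrium.
(Up, Right): Row prefers Down (7 > 0); Column prefers Left (4 > -8) — not an equilibrium.
(Down, Left): Row prefers Up (9 > -9) — not an equilibrium.
(Down, Right): Column prefers Left (9 > 6) — not an equilibrium.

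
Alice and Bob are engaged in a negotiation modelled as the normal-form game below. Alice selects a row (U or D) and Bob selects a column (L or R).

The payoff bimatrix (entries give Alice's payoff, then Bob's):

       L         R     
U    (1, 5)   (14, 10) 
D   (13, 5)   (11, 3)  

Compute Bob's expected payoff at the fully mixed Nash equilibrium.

First find p, the probability Alice plays U, from Bob's indifference between L and R: 5p + 5(1−p) = 10p + 3(1−p), giving p = 2/7.
Since Bob is indifferent in equilibrium, Bob's expected payoff equals the payoff from either column against (2/7, 5/7). Using L: 5(2/7) + 5(5/7) = 5.

5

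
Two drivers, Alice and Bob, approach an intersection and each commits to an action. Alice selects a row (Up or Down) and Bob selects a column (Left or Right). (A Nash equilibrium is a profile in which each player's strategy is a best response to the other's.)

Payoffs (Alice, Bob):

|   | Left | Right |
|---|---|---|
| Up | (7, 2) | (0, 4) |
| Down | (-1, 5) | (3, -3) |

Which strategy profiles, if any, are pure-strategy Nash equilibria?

(Up, Left): Bob prefers Right (4 > 2) — not an equilibrium.
(Up, Right): Alice prefers Down (3 > 0) — not an equilibrium.
(Down, Left): Alice prefers Up (7 > -1) — not an equilibrium.
(Down, Right): Bob prefers Left (5 > -3) — not an equilibrium.

none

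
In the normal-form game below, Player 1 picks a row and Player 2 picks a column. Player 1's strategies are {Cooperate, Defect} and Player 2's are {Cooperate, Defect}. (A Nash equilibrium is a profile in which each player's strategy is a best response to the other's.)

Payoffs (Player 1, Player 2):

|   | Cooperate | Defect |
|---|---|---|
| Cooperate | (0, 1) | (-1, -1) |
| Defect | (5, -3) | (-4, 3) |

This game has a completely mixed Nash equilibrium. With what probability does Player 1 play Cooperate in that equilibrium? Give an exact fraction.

3/4

Let r be the probability that Player 1 plays Cooperate. In a completely mixed equilibrium, Player 2 must be indifferent between Cooperate and Defect.
Player 2's expected payoff from Cooperate is r − 3(1−r); from Defect it is −r + 3(1−r).
Setting these equal: 4r − 3 = −4r + 3, so r = 3/4.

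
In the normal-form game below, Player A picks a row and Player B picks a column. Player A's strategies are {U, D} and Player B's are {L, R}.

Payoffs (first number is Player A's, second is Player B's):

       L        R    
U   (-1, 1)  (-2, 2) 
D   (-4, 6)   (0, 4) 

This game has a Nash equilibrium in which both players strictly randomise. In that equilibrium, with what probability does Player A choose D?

Let p be the probability that Player A plays U. In a completely mixed equilibrium, Player B must be indifferent between L and R.
Player B's expected payoff from L is p + 6(1−p); from R it is 2p + 4(1−p).
Setting these equal: −5p + 6 = −2p + 4, so p = 2/3.
Therefore Player A plays D with probability 1 − 2/3 = 1/3.

1/3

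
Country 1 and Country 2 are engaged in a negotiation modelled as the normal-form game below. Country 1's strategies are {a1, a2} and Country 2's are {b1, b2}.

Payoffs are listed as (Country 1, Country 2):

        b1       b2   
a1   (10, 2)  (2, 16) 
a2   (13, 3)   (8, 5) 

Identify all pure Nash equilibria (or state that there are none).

(a2, b2)

(a1, b1): Country 1 prefers a2 (13 > 10); Country 2 prefers b2 (16 > 2) — not an equilibrium.
(a1, b2): Country 1 prefers a2 (8 > 2) — not an equilibrium.
(a2, b1): Country 2 prefers b2 (5 > 3) — not an equilibrium.
(a2, b2): Country 1 gets 8 ≥ 2 from a1, and Country 2 gets 5 ≥ 3 from b1 — Nash equilibrium.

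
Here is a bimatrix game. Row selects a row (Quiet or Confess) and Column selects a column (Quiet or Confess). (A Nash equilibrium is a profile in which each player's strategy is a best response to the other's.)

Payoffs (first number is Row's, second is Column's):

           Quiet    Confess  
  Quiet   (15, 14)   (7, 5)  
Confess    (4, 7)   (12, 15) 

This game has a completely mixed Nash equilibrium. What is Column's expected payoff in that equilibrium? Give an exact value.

First find p, the probability Row plays Quiet, from Column's indifference between Quiet and Confess: 14p + 7(1−p) = 5p + 15(1−p), giving p = 8/17.
Since Column is indifferent in equilibrium, Column's expected payoff equals the payoff from either column against (8/17, 9/17). Using Quiet: 14(8/17) + 7(9/17) = 175/17.

175/17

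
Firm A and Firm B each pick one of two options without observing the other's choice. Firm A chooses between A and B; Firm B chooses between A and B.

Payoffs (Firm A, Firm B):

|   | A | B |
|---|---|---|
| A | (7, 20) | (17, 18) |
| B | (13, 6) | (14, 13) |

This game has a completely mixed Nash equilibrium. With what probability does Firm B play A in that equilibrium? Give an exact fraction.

1/3

Let y be the probability that Firm B plays A. In a completely mixed equilibrium, Firm A must be indifferent between A and B.
Firm A's expected payoff from A is 7y + 17(1−y); from B it is 13y + 14(1−y).
Setting these equal: −10y + 17 = −y + 14, so y = 1/3.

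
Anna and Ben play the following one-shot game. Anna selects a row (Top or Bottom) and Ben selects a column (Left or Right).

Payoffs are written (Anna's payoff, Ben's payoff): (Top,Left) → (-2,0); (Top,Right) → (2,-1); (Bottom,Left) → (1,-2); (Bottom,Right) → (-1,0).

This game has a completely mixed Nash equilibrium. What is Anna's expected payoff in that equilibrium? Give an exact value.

0

First find q, the probability Ben plays Left, from Anna's indifference between Top and Bottom: −2q + 2(1−q) = q − (1−q), giving q = 1/2.
Since Anna is indifferent in equilibrium, Anna's expected payoff equals the payoff from either row against (1/2, 1/2). Using Top: −2(1/2) + 2(1/2) = 0.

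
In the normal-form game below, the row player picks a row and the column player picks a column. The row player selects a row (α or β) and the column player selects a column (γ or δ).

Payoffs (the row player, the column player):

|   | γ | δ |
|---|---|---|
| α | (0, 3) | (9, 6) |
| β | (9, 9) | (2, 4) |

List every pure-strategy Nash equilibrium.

(α, δ) and (β, γ)

(α, γ): the row player prefers β (9 > 0); the column player prefers δ (6 > 3) — not an equilibrium.
(α, δ): the row player gets 9 ≥ 2 from β, and the column player gets 6 ≥ 3 from γ — Nash equilibrium.
(β, γ): the row player gets 9 ≥ 0 from α, and the column player gets 9 ≥ 4 from δ — Nash equilibrium.
(β, δ): the row player prefers α (9 > 2); the column player prefers γ (9 > 4) — not an equilibrium.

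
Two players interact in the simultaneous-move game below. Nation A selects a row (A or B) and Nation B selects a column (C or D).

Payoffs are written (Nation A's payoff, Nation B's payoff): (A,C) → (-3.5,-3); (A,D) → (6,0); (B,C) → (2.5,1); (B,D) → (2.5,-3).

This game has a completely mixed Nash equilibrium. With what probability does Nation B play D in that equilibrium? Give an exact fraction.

Let c be the probability that Nation B plays C. In a completely mixed equilibrium, Nation A must be indifferent between A and B.
Nation A's expected payoff from A is −3.5c + 6(1−c); from B it is 2.5c + 2.5(1−c).
Setting these equal: −9.5c + 6 = 2.5, so c = 7/19.
Therefore Nation B plays D with probability 1 − 7/19 = 12/19.

12/19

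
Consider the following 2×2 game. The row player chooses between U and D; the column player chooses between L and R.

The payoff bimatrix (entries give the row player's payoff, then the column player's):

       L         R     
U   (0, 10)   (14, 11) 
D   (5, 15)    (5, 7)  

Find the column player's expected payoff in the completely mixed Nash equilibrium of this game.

First find x, the probability the row player plays U, from the column player's indifference between L and R: 10x + 15(1−x) = 11x + 7(1−x), giving x = 8/9.
Since the column player is indifferent in equilibrium, the column player's expected payoff equals the payoff from either column against (8/9, 1/9). Using L: 10(8/9) + 15(1/9) = 95/9.

95/9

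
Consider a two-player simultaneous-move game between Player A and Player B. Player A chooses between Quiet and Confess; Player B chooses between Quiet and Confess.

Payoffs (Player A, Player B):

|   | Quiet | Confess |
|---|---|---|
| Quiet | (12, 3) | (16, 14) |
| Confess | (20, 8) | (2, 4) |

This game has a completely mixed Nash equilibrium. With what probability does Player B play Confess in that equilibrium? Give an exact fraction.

4/11

Let y be the probability that Player B plays Quiet. In a completely mixed equilibrium, Player A must be indifferent between Quiet and Confess.
Player A's expected payoff from Quiet is 12y + 16(1−y); from Confess it is 20y + 2(1−y).
Setting these equal: −4y + 16 = 18y + 2, so y = 7/11.
Therefore Player B plays Confess with probability 1 − 7/11 = 4/11.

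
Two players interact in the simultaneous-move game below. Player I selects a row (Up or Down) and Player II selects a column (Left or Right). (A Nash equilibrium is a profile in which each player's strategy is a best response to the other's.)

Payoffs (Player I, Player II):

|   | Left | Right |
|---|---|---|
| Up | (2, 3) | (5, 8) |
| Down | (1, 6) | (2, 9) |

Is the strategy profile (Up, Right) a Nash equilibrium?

Yes

At (Up, Right), Player I earns 5; switching to Down would give 2, so Player I has no profitable deviation.
Player II earns 8; switching to Left would give 3, so Player II has no profitable deviation.
Neither player can gain by a unilateral deviation, so this profile is a Nash equilibrium.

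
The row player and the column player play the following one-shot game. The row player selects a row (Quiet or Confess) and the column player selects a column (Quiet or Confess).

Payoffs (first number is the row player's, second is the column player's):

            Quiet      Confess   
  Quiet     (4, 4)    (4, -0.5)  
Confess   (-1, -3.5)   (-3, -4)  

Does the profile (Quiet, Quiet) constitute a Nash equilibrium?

Yes

At (Quiet, Quiet), the row player earns 4; switching to Confess would give -1, so the row player has no profitable deviation.
The column player earns 4; switching to Confess would give -0.5, so the column player has no profitable deviation.
Neither player can gain by a unilateral deviation, so this profile is a Nash equilibrium.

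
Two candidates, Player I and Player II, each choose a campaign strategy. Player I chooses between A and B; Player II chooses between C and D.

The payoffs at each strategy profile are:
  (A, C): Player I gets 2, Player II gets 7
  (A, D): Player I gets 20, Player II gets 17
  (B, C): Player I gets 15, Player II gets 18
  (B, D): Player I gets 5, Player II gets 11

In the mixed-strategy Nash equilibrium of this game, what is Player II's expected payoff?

First find x, the probability Player I plays A, from Player II's indifference between C and D: 7x + 18(1−x) = 17x + 11(1−x), giving x = 7/17.
Since Player II is indifferent in equilibrium, Player II's expected payoff equals the payoff from either column against (7/17, 10/17). Using C: 7(7/17) + 18(10/17) = 229/17.

229/17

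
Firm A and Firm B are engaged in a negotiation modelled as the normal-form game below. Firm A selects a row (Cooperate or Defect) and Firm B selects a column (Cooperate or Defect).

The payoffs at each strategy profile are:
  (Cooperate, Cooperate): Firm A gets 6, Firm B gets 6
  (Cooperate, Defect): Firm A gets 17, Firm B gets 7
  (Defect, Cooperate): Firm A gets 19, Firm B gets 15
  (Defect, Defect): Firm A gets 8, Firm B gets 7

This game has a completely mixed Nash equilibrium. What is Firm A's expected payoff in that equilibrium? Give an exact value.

25/2

First find y, the probability Firm B plays Cooperate, from Firm A's indifference between Cooperate and Defect: 6y + 17(1−y) = 19y + 8(1−y), giving y = 9/22.
Since Firm A is indifferent in equilibrium, Firm A's expected payoff equals the payoff from either row against (9/22, 13/22). Using Cooperate: 6(9/22) + 17(13/22) = 25/2.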